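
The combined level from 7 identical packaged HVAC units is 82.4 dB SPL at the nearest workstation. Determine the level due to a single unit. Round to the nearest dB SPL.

Dividing the total intensity by 7 lowers the level by 10·log₁₀ 7 = 8.451 dB: L₁ = 82.4 − 8.451.

74 dB SPL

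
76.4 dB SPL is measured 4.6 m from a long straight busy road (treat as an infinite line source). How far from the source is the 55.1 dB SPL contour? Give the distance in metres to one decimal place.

For a line source L₁ − L₂ = 10·log₁₀(r₂/r₁), so r₂ = r₁·10^((L₁−L₂)/10).
r₂ = 4.6·10^((76.4−55.1)/10) = 4.6·10^(21.3/10) = 620.52 m.

620.5 m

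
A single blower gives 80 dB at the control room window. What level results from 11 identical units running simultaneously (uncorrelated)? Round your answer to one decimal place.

N identical incoherent sources raise the level by 10·log₁₀ N.
L_total = 80 + 10·log₁₀(11) = 80 + 10.414 = 90.41 dB.

90.4 dB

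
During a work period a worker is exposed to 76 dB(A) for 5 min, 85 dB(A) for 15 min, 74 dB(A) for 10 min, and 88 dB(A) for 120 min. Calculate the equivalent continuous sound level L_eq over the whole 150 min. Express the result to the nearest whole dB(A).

87 dB(A)

The energy average is taken in the linear domain: L_eq = 10·log₁₀[(Σ tᵢ·10^(Lᵢ/10))/T], T = 150 min.
Σ tᵢ·10^(Lᵢ/10) = 5·10^(76/10) + 15·10^(85/10) + 10·10^(74/10) + 120·10^(88/10) = 8.091e+10.
L_eq = 10·log₁₀(8.091e+10/150) = 87.32 dB(A).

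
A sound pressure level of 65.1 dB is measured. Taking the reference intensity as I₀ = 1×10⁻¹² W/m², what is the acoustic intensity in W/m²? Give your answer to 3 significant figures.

I = I₀·10^(L/10) = 10⁻¹² × 10^(65.1/10) = 10^(-5.490).

3.24e-06 W/m²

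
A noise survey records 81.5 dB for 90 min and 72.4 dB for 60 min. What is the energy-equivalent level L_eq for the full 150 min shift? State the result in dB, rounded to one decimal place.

79.6 dB

Weight each interval's intensity by its duration and average over T = 150 min:
Σ tᵢ·10^(Lᵢ/10) = 90·10^(81.5/10) + 60·10^(72.4/10) = 1.376e+10.
L_eq = 10·log₁₀(1.376e+10/150) = 79.62 dB.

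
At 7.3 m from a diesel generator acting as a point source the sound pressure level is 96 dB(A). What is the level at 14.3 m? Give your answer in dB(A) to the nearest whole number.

90 dB(A)

Spherical spreading from a point source gives a 20·log₁₀(r₂/r₁) drop.
L₂ = 96 − 20·log₁₀(14.3/7.3) = 96 − 5.840 = 90.16 dB(A).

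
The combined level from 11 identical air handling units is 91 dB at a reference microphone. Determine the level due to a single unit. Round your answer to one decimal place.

11 equal contributions raise the level by 10·log₁₀ 11 = 10.414 dB, so each unit alone gives 91 − 10.414.

80.6 dB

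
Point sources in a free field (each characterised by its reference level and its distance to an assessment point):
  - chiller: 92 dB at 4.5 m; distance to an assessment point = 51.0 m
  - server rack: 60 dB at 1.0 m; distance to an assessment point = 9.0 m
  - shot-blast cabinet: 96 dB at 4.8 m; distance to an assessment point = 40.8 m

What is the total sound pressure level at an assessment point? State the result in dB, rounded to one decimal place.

Propagate each source to the receiver with L = L_ref − 20·log₁₀(r/r_ref), then add intensities.
chiller: 92 − 20·log₁₀(51.0/4.5) = 92 − 21.09 = 70.91 dB.
server rack: 60 − 20·log₁₀(9.0/1.0) = 60 − 19.08 = 40.92 dB.
shot-blast cabinet: 96 − 20·log₁₀(40.8/4.8) = 96 − 18.59 = 77.41 dB.
Σ 10^(L/10) = 6.745e+07 → L_total = 10·log₁₀(6.745e+07) = 78.29 dB.

78.3 dB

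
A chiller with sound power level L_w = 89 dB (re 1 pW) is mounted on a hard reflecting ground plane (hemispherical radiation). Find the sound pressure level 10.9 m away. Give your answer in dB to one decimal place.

60.3 dB

The power spreads over a hemisphere of area 2π·r², so L_p = L_w − 10·log₁₀(2π·r²).
2π·r² = 746.5 m², 10·log₁₀ of that is 28.730 dB.
L_p = 89 − 28.730 = 60.27 dB.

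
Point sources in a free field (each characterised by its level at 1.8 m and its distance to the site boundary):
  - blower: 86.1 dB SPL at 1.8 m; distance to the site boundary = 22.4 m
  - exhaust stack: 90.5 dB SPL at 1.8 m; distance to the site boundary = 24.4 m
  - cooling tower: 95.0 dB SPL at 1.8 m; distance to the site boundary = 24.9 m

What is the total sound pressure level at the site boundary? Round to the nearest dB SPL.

Propagate each source to the receiver with L = L_ref − 20·log₁₀(r/r_ref), then add intensities.
blower: 86.1 − 20·log₁₀(22.4/1.8) = 86.1 − 21.90 = 64.20 dB SPL.
exhaust stack: 90.5 − 20·log₁₀(24.4/1.8) = 90.5 − 22.64 = 67.86 dB SPL.
cooling tower: 95.0 − 20·log₁₀(24.9/1.8) = 95.0 − 22.82 = 72.18 dB SPL.
Σ 10^(L/10) = 2.526e+07 → L_total = 10·log₁₀(2.526e+07) = 74.02 dB SPL.

74 dB SPL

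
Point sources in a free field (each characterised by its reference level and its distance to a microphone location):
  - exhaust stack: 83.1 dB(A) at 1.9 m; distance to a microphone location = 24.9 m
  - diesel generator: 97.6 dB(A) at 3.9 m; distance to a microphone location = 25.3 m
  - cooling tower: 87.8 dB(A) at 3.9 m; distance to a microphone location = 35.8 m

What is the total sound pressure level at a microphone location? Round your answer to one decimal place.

81.6 dB(A)

Apply inverse-square spreading to bring every level to the receiver, then sum 10^(L/10).
exhaust stack: 83.1 − 20·log₁₀(24.9/1.9) = 83.1 − 22.35 = 60.75 dB(A).
diesel generator: 97.6 − 20·log₁₀(25.3/3.9) = 97.6 − 16.24 = 81.36 dB(A).
cooling tower: 87.8 − 20·log₁₀(35.8/3.9) = 87.8 − 19.26 = 68.54 dB(A).
Σ 10^(L/10) = 1.451e+08 → L_total = 10·log₁₀(1.451e+08) = 81.62 dB(A).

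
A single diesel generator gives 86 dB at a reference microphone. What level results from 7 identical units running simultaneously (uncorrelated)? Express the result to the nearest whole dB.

N identical incoherent sources raise the level by 10·log₁₀ N.
L_total = 86 + 10·log₁₀(7) = 86 + 8.451 = 94.45 dB.

94 dB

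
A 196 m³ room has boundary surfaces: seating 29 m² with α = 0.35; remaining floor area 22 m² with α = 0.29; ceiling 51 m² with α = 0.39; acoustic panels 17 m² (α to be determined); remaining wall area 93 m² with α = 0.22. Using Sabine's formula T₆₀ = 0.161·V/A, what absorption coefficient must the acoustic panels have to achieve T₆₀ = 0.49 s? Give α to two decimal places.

From T₆₀ = 0.161·V/A, the target T₆₀ = 0.49 s needs A = 0.161·196/0.49 = 64.40 m².
Absorption from the other surfaces = 29·0.35 + 22·0.29 + 51·0.39 + 93·0.22 = 56.88 m², so the acoustic panels must supply 7.52 m² over 17 m².
α = 7.52/17 = 0.442.

0.44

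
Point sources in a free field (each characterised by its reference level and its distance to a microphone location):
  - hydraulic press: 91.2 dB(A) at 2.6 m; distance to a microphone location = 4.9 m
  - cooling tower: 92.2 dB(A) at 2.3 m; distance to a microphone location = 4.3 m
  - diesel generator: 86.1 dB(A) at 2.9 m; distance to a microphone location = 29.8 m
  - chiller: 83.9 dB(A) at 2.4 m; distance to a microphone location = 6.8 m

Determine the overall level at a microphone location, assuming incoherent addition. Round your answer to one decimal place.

89.4 dB(A)

First find each source's level at the receiver (point-source: −20·log₁₀(r/r_ref)), then combine on an intensity basis.
hydraulic press: 91.2 − 20·log₁₀(4.9/2.6) = 91.2 − 5.50 = 85.70 dB(A).
cooling tower: 92.2 − 20·log₁₀(4.3/2.3) = 92.2 − 5.43 = 86.77 dB(A).
diesel generator: 86.1 − 20·log₁₀(29.8/2.9) = 86.1 − 20.24 = 65.86 dB(A).
chiller: 83.9 − 20·log₁₀(6.8/2.4) = 83.9 − 9.05 = 74.85 dB(A).
Σ 10^(L/10) = 8.804e+08 → L_total = 10·log₁₀(8.804e+08) = 89.45 dB(A).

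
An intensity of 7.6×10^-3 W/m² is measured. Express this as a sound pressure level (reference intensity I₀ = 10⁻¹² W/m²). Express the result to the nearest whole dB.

Dividing by I₀ shifts the exponent by 12: I/I₀ = 7.6×10^9.
L = 10·(0.8808 + 9) = 98.81 dB.

99 dB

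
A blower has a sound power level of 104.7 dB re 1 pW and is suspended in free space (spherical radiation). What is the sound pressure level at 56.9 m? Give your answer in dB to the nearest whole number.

59 dB

The power spreads over a sphere of area 4π·r², so L_p = L_w − 10·log₁₀(4π·r²).
4π·r² = 4.069e+04 m², 10·log₁₀ of that is 46.094 dB.
L_p = 104.7 − 46.094 = 58.61 dB.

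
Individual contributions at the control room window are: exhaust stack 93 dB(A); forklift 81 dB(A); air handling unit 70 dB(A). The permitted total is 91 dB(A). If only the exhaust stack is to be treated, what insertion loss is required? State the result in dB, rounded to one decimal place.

2.5 dB

Everything except the exhaust stack sums to 10^(81/10) + 10^(70/10) = 1.359e+08 in linear terms, 81.33 dB(A).
The limit corresponds to 10^(91/10) = 1.259e+09; subtracting the fixed part leaves 1.123e+09 for the exhaust stack, i.e. 90.50 dB(A).
So the exhaust stack must be reduced from 93 to 90.50 dB(A): IL = 2.50 dB.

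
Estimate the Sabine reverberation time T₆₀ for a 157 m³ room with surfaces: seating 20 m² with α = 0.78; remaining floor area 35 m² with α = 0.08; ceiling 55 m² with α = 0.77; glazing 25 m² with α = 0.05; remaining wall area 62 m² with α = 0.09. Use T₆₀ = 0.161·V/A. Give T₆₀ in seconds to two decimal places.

Summing Sᵢαᵢ: 20·0.78 + 35·0.08 + 55·0.77 + 25·0.05 + 62·0.09 = 67.58 m².
T₆₀ = 0.161 × 157 / 67.58 = 0.374 s.

0.37 s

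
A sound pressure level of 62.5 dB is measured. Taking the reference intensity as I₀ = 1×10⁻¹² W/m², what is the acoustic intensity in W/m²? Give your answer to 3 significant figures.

1.78e-06 W/m²

I/I₀ = 10^(62.5/10) = 1.778e+06, so I = 1.778e+06 × 10⁻¹² W/m².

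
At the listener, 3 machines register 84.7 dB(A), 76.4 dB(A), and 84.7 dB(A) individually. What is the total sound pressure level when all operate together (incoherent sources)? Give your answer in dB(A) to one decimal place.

88.0 dB(A)

Incoherent sources combine by intensity addition: L_total = 10·log₁₀(Σ 10^(L_i/10)).
Σ 10^(L/10) = 10^(84.7/10) + 10^(76.4/10) + 10^(84.7/10) = 6.339e+08.
L_total = 10·log₁₀(6.339e+08) = 88.02 dB(A).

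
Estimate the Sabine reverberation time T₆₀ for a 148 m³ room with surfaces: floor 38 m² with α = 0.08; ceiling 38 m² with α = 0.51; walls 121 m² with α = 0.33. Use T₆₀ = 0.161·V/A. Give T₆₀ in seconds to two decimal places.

0.38 s

Total absorption A = 38·0.08 + 38·0.51 + 121·0.33 = 62.35 m² sabins.
T₆₀ = 0.161 × 148 / 62.35 = 0.382 s.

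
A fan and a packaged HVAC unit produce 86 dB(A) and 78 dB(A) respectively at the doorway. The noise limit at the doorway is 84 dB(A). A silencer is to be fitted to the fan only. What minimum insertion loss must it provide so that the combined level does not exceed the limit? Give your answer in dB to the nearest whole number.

Fixed contribution from the other source: Σ 10^(L/10) = 10^(78/10) = 6.310e+07 (78.00 dB(A)).
The limit corresponds to 10^(84/10) = 2.512e+08; subtracting the fixed part leaves 1.881e+08 for the fan, i.e. 82.74 dB(A).
So the fan must be reduced from 86 to 82.74 dB(A): IL = 3.26 dB.

3 dB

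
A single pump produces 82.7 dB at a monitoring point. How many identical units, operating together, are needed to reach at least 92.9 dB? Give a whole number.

11

Need L₁ + 10·log₁₀ N ≥ 92.9, i.e. log₁₀ N ≥ 1.02.
N ≥ 10^(10.2/10) = 10.471, so N = 11.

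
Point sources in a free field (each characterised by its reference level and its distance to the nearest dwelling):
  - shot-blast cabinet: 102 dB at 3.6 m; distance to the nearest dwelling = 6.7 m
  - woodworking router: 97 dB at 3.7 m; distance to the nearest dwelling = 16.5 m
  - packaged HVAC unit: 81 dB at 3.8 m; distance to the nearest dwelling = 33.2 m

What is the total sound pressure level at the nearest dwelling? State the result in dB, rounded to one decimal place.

96.8 dB

Apply inverse-square spreading to bring every level to the receiver, then sum 10^(L/10).
shot-blast cabinet: 102 − 20·log₁₀(6.7/3.6) = 102 − 5.40 = 96.60 dB.
woodworking router: 97 − 20·log₁₀(16.5/3.7) = 97 − 12.99 = 84.01 dB.
packaged HVAC unit: 81 − 20·log₁₀(33.2/3.8) = 81 − 18.83 = 62.17 dB.
Σ 10^(L/10) = 4.829e+09 → L_total = 10·log₁₀(4.829e+09) = 96.84 dB.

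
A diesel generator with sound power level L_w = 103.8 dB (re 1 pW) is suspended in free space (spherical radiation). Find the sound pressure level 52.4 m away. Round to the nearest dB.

Free-field spherical radiation: L_p = L_w − 10·log₁₀(4π·r²), r = 52.4 m.
4π·r² = 3.45e+04 m², 10·log₁₀ of that is 45.379 dB.
L_p = 103.8 − 45.379 = 58.42 dB.

58 dB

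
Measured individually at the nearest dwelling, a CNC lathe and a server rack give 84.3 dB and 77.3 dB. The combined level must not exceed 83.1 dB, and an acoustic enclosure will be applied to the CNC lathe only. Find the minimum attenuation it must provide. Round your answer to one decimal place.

Fixed contribution from the other source: Σ 10^(L/10) = 10^(77.3/10) = 5.370e+07 (77.30 dB).
To meet 83.1 dB overall, the treated CNC lathe may contribute at most 10^(83.1/10) − 5.370e+07 = 1.505e+08, i.e. 81.77 dB.
So the CNC lathe must be reduced from 84.3 to 81.77 dB: IL = 2.53 dB.

2.5 dB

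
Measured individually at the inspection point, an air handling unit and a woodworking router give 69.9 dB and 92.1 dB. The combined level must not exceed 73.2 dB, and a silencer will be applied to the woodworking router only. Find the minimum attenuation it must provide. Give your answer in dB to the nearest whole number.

Fixed contribution from the other source: Σ 10^(L/10) = 10^(69.9/10) = 9.772e+06 (69.90 dB).
The limit corresponds to 10^(73.2/10) = 2.089e+07; subtracting the fixed part leaves 1.112e+07 for the woodworking router, i.e. 70.46 dB.
So the woodworking router must be reduced from 92.1 to 70.46 dB: IL = 21.64 dB.

22 dB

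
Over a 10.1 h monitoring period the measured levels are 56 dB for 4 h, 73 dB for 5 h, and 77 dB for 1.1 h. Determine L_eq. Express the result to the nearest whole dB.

72 dB

Weight each interval's intensity by its duration and average over T = 10.1 h:
Σ tᵢ·10^(Lᵢ/10) = 4·10^(56/10) + 5·10^(73/10) + 1.1·10^(77/10) = 1.565e+08.
L_eq = 10·log₁₀(1.565e+08/10.1) = 71.90 dB.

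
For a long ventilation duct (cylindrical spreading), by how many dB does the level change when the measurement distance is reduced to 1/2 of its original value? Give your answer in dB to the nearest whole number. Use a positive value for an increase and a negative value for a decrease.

+3 dB

With cylindrical spreading the level changes by −10·log₁₀(r₂/r₁).
ΔL = −10·log₁₀(0.5) = +3.01 dB.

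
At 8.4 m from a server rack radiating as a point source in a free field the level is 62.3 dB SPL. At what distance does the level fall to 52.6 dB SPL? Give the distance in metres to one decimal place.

Point-source spreading drops the level by 20·log₁₀(r₂/r₁); inverting, r₂/r₁ = 10^(ΔL/20).
r₂ = 8.4·10^((62.3−52.6)/20) = 8.4·10^(9.7/20) = 25.66 m.

25.7 m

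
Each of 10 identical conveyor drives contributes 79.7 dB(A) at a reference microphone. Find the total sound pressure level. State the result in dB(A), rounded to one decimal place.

89.7 dB(A)

With 10 equal, uncorrelated contributions the intensity is 10× that of one unit, giving a rise of 10·log₁₀ 10.
L_total = 79.7 + 10·log₁₀(10) = 79.7 + 10.000 = 89.70 dB(A).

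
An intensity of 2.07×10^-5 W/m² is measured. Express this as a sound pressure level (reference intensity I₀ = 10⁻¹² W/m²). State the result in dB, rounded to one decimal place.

L = 10·log₁₀(I/I₀) = 10·log₁₀(2.07×10^-5/10⁻¹²) = 10·log₁₀(2.07×10^7).
L = 10·(0.3160 + 7) = 73.16 dB.

73.2 dB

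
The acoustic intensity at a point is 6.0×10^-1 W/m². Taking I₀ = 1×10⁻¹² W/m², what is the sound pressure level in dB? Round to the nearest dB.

118 dB

I/I₀ = 6.0×10^-1/10⁻¹² = 6.0×10^11, and L = 10·log₁₀(I/I₀).
L = 10·(0.7782 + 11) = 117.78 dB.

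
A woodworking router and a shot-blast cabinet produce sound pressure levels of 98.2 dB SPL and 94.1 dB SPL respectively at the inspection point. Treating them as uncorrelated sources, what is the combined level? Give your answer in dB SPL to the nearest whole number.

100 dB SPL

For uncorrelated sources the intensities add, so convert each level to linear form, sum, and take 10·log₁₀ of the total.
Σ 10^(L/10) = 10^(98.2/10) + 10^(94.1/10) = 9.177e+09.
L_total = 10·log₁₀(9.177e+09) = 99.63 dB SPL.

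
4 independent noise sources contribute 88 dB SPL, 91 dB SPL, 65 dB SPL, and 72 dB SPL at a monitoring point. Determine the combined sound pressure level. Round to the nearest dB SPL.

Incoherent sources combine by intensity addition: L_total = 10·log₁₀(Σ 10^(L_i/10)).
Σ 10^(L/10) = 10^(88/10) + 10^(91/10) + 10^(65/10) + 10^(72/10) = 1.909e+09.
L_total = 10·log₁₀(1.909e+09) = 92.81 dB SPL.

93 dB SPL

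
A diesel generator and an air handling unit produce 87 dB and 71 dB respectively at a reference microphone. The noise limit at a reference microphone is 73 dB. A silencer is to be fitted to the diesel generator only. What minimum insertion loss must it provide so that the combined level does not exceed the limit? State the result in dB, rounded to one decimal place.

18.3 dB

Everything except the diesel generator sums to 10^(71/10) = 1.259e+07 in linear terms, 71.00 dB.
The limit corresponds to 10^(73/10) = 1.995e+07; subtracting the fixed part leaves 7.363e+06 for the diesel generator, i.e. 68.67 dB.
Required insertion loss = 87 − 68.67 = 18.33 dB.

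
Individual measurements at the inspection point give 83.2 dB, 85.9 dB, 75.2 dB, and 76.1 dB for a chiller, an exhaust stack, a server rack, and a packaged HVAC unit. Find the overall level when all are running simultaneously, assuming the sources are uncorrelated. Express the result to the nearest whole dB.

88 dB

Incoherent sources combine by intensity addition: L_total = 10·log₁₀(Σ 10^(L_i/10)).
Σ 10^(L/10) = 10^(83.2/10) + 10^(85.9/10) + 10^(75.2/10) + 10^(76.1/10) = 6.718e+08.
L_total = 10·log₁₀(6.718e+08) = 88.27 dB.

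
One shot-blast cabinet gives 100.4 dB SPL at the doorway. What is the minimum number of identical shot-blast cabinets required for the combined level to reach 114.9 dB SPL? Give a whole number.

29

The shortfall is 114.9 − 100.4 = 14.5 dB, and N units add 10·log₁₀ N, so need 10·log₁₀ N ≥ 14.5.
N ≥ 10^(14.5/10) = 28.184, so N = 29.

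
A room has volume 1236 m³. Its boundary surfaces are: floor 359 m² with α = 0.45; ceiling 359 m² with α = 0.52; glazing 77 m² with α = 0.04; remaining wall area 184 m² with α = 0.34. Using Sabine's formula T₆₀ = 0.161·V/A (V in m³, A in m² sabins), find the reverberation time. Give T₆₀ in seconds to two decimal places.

0.48 s

Summing Sᵢαᵢ: 359·0.45 + 359·0.52 + 77·0.04 + 184·0.34 = 413.87 m².
T₆₀ = 0.161 × 1236 / 413.87 = 0.481 s.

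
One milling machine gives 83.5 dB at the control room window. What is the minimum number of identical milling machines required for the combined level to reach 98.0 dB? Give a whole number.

Need L₁ + 10·log₁₀ N ≥ 98.0, i.e. log₁₀ N ≥ 1.45.
N ≥ 10^(14.5/10) = 28.184, so N = 29.

29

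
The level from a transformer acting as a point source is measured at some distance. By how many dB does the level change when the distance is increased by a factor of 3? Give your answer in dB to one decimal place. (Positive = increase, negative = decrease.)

A point source loses 6 dB per doubling of distance; generally ΔL = −20·log₁₀(r₂/r₁).
ΔL = −20·log₁₀(3) = -9.54 dB.

-9.5 dB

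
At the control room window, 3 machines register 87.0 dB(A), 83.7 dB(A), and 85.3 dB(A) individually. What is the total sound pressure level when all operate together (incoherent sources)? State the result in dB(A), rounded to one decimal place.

For uncorrelated sources the intensities add, so convert each level to linear form, sum, and take 10·log₁₀ of the total.
Σ 10^(L/10) = 10^(87.0/10) + 10^(83.7/10) + 10^(85.3/10) = 1.074e+09.
L_total = 10·log₁₀(1.074e+09) = 90.31 dB(A).

90.3 dB(A)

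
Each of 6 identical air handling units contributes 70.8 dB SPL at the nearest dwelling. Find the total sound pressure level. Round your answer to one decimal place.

78.6 dB SPL

N identical incoherent sources raise the level by 10·log₁₀ N.
L_total = 70.8 + 10·log₁₀(6) = 70.8 + 7.782 = 78.58 dB SPL.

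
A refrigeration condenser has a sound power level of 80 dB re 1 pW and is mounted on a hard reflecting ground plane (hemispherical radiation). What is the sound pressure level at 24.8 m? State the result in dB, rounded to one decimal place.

Free-field hemispherical radiation: L_p = L_w − 10·log₁₀(2π·r²), r = 24.8 m.
2π·r² = 3864 m², 10·log₁₀ of that is 35.871 dB.
L_p = 80 − 35.871 = 44.13 dB.

44.1 dB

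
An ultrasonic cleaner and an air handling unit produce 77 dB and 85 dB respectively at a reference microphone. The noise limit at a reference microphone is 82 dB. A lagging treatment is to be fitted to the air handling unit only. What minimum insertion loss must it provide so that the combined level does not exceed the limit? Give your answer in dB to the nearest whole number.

5 dB

Everything except the air handling unit sums to 10^(77/10) = 5.012e+07 in linear terms, 77.00 dB.
The limit corresponds to 10^(82/10) = 1.585e+08; subtracting the fixed part leaves 1.084e+08 for the air handling unit, i.e. 80.35 dB.
So the air handling unit must be reduced from 85 to 80.35 dB: IL = 4.65 dB.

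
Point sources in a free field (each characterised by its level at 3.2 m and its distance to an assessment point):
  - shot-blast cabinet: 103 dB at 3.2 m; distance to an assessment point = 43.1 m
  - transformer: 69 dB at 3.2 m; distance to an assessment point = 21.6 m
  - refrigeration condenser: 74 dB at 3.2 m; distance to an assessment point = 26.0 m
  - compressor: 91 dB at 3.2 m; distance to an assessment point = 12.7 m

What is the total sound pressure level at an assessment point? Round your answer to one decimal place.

82.8 dB

Propagate each source to the receiver with L = L_ref − 20·log₁₀(r/r_ref), then add intensities.
shot-blast cabinet: 103 − 20·log₁₀(43.1/3.2) = 103 − 22.59 = 80.41 dB.
transformer: 69 − 20·log₁₀(21.6/3.2) = 69 − 16.59 = 52.41 dB.
refrigeration condenser: 74 − 20·log₁₀(26.0/3.2) = 74 − 18.20 = 55.80 dB.
compressor: 91 − 20·log₁₀(12.7/3.2) = 91 − 11.97 = 79.03 dB.
Σ 10^(L/10) = 1.905e+08 → L_total = 10·log₁₀(1.905e+08) = 82.80 dB.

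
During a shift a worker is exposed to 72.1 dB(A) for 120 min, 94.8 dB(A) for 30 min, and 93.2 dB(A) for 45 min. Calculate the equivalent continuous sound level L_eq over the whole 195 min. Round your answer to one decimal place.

The energy average is taken in the linear domain: L_eq = 10·log₁₀[(Σ tᵢ·10^(Lᵢ/10))/T], T = 195 min.
Σ tᵢ·10^(Lᵢ/10) = 120·10^(72.1/10) + 30·10^(94.8/10) + 45·10^(93.2/10) = 1.866e+11.
L_eq = 10·log₁₀(1.866e+11/195) = 89.81 dB(A).

89.8 dB(A)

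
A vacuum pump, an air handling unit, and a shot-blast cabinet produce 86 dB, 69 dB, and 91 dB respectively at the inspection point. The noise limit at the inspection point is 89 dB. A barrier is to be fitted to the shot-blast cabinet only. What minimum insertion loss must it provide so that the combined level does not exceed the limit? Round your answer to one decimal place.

5.1 dB

The untreated sources together contribute 10^(86/10) + 10^(69/10) = 4.061e+08, i.e. 86.09 dB.
To meet 89 dB overall, the treated shot-blast cabinet may contribute at most 10^(89/10) − 4.061e+08 = 3.883e+08, i.e. 85.89 dB.
So the shot-blast cabinet must be reduced from 91 to 85.89 dB: IL = 5.11 dB.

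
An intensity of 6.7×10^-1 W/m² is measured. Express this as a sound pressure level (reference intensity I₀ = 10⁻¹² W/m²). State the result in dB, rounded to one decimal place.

118.3 dB

I/I₀ = 6.7×10^-1/10⁻¹² = 6.7×10^11, and L = 10·log₁₀(I/I₀).
L = 10·(0.8261 + 11) = 118.26 dB.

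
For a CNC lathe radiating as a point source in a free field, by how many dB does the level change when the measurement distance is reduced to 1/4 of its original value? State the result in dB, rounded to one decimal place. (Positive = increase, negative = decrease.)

+12.0 dB

A point source loses 6 dB per doubling of distance; generally ΔL = −20·log₁₀(r₂/r₁).
ΔL = −20·log₁₀(0.25) = +12.04 dB.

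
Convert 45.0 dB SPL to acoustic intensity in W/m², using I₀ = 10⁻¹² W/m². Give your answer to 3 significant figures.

I = I₀·10^(L/10) = 10⁻¹² × 10^(45.0/10) = 10^(-7.500).

3.16e-08 W/m²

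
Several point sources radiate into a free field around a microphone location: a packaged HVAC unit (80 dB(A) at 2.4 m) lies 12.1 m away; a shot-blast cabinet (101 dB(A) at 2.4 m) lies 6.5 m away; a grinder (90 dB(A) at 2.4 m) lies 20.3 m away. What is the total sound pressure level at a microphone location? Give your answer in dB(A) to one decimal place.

92.4 dB(A)

Apply inverse-square spreading to bring every level to the receiver, then sum 10^(L/10).
packaged HVAC unit: 80 − 20·log₁₀(12.1/2.4) = 80 − 14.05 = 65.95 dB(A).
shot-blast cabinet: 101 − 20·log₁₀(6.5/2.4) = 101 − 8.65 = 92.35 dB(A).
grinder: 90 − 20·log₁₀(20.3/2.4) = 90 − 18.55 = 71.45 dB(A).
Σ 10^(L/10) = 1.734e+09 → L_total = 10·log₁₀(1.734e+09) = 92.39 dB(A).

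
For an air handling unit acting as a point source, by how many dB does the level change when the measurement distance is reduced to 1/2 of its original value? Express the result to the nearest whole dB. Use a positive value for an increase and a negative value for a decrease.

+6 dB

With spherical spreading the level changes by −20·log₁₀(r₂/r₁).
ΔL = −20·log₁₀(0.5) = +6.02 dB.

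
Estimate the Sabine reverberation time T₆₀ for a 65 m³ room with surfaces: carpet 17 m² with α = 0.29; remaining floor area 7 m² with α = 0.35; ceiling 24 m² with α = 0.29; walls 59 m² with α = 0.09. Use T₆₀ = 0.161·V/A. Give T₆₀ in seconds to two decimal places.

Total absorption A = 17·0.29 + 7·0.35 + 24·0.29 + 59·0.09 = 19.65 m² sabins.
T₆₀ = 0.161·V/A = 0.161·65/19.65 = 0.533 s.

0.53 s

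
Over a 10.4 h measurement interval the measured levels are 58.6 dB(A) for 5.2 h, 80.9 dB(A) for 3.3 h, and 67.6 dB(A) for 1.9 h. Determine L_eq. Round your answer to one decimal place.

76.1 dB(A)

The energy average is taken in the linear domain: L_eq = 10·log₁₀[(Σ tᵢ·10^(Lᵢ/10))/T], T = 10.4 h.
Σ tᵢ·10^(Lᵢ/10) = 5.2·10^(58.6/10) + 3.3·10^(80.9/10) + 1.9·10^(67.6/10) = 4.207e+08.
L_eq = 10·log₁₀(4.207e+08/10.4) = 76.07 dB(A).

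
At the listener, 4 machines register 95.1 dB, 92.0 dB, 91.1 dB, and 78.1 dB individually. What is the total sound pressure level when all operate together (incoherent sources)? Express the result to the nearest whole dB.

98 dB

Incoherent sources combine by intensity addition: L_total = 10·log₁₀(Σ 10^(L_i/10)).
Σ 10^(L/10) = 10^(95.1/10) + 10^(92.0/10) + 10^(91.1/10) + 10^(78.1/10) = 6.174e+09.
L_total = 10·log₁₀(6.174e+09) = 97.91 dB.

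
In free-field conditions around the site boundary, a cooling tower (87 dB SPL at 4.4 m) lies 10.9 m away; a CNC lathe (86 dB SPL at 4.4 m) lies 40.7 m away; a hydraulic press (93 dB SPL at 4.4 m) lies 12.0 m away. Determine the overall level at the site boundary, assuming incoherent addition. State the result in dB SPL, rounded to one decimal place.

Propagate each source to the receiver with L = L_ref − 20·log₁₀(r/r_ref), then add intensities.
cooling tower: 87 − 20·log₁₀(10.9/4.4) = 87 − 7.88 = 79.12 dB SPL.
CNC lathe: 86 − 20·log₁₀(40.7/4.4) = 86 − 19.32 = 66.68 dB SPL.
hydraulic press: 93 − 20·log₁₀(12.0/4.4) = 93 − 8.71 = 84.29 dB SPL.
Σ 10^(L/10) = 3.546e+08 → L_total = 10·log₁₀(3.546e+08) = 85.50 dB SPL.

85.5 dB SPL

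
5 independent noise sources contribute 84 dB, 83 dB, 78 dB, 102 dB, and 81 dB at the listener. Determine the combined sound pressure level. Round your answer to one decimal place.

102.2 dB

For uncorrelated sources the intensities add, so convert each level to linear form, sum, and take 10·log₁₀ of the total.
Σ 10^(L/10) = 10^(84/10) + 10^(83/10) + 10^(78/10) + 10^(102/10) + 10^(81/10) = 1.649e+10.
L_total = 10·log₁₀(1.649e+10) = 102.17 dB.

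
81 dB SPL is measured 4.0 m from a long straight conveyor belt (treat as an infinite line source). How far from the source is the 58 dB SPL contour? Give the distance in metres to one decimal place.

798.1 m

Line-source spreading drops the level by 10·log₁₀(r₂/r₁); inverting, r₂/r₁ = 10^(ΔL/10).
r₂ = 4.0·10^((81−58)/10) = 4.0·10^(23.0/10) = 798.10 m.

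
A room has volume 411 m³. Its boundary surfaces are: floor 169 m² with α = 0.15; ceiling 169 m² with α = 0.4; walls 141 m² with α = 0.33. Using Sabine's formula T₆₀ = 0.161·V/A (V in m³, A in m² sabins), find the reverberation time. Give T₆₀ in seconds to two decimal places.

0.47 s

Total absorption A = 169·0.15 + 169·0.4 + 141·0.33 = 139.48 m² sabins.
T₆₀ = 0.161·V/A = 0.161·411/139.48 = 0.474 s.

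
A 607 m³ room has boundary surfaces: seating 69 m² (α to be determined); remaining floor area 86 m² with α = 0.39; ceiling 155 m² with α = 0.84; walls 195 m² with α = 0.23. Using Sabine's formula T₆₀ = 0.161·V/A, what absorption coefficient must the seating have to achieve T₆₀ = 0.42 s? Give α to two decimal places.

Required total absorption A = 0.161·607/0.42 = 232.68 m².
Absorption from the other surfaces = 86·0.39 + 155·0.84 + 195·0.23 = 208.59 m², so the seating must supply 24.09 m² over 69 m².
α = 24.09/69 = 0.349.

0.35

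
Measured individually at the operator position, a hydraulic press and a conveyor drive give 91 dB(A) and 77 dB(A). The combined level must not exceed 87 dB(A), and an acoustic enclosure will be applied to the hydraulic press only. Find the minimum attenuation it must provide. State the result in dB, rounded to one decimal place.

4.5 dB

The untreated sources together contribute 10^(77/10) = 5.012e+07, i.e. 77.00 dB(A).
The limit corresponds to 10^(87/10) = 5.012e+08; subtracting the fixed part leaves 4.511e+08 for the hydraulic press, i.e. 86.54 dB(A).
Required insertion loss = 91 − 86.54 = 4.46 dB.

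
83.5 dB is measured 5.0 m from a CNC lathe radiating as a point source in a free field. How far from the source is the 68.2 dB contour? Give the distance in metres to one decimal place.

Point-source spreading drops the level by 20·log₁₀(r₂/r₁); inverting, r₂/r₁ = 10^(ΔL/20).
r₂ = 5.0·10^((83.5−68.2)/20) = 5.0·10^(15.3/20) = 29.11 m.

29.1 m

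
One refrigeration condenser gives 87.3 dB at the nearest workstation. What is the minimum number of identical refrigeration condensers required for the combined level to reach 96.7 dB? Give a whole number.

9

N identical sources give L₁ + 10·log₁₀ N, so require 10·log₁₀ N ≥ 96.7 − 87.3 = 9.4 dB.
N ≥ 10^(9.4/10) = 8.710, so N = 9.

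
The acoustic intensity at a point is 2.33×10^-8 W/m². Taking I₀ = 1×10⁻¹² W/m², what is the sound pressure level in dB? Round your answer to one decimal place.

43.7 dB

Dividing by I₀ shifts the exponent by 12: I/I₀ = 2.33×10^4.
L = 10·(0.3674 + 4) = 43.67 dB.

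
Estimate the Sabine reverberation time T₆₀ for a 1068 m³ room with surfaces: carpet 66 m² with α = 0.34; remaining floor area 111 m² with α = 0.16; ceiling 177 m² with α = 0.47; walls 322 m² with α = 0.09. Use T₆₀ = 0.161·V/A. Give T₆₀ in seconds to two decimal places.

Summing Sᵢαᵢ: 66·0.34 + 111·0.16 + 177·0.47 + 322·0.09 = 152.37 m².
T₆₀ = 0.161·V/A = 0.161·1068/152.37 = 1.128 s.

1.13 s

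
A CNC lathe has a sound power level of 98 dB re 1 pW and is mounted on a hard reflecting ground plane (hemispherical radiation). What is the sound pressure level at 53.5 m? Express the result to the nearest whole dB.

Free-field hemispherical radiation: L_p = L_w − 10·log₁₀(2π·r²), r = 53.5 m.
2π·r² = 1.798e+04 m², 10·log₁₀ of that is 42.549 dB.
L_p = 98 − 42.549 = 55.45 dB.

55 dB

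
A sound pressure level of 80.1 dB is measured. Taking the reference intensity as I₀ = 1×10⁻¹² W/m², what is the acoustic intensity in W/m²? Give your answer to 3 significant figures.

0.000102 W/m²

I = I₀·10^(L/10) = 10⁻¹² × 10^(80.1/10) = 10^(-3.990).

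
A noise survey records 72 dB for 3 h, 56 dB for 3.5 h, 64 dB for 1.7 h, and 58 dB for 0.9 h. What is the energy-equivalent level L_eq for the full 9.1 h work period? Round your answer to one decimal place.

The energy average is taken in the linear domain: L_eq = 10·log₁₀[(Σ tᵢ·10^(Lᵢ/10))/T], T = 9.1 h.
Σ tᵢ·10^(Lᵢ/10) = 3·10^(72/10) + 3.5·10^(56/10) + 1.7·10^(64/10) + 0.9·10^(58/10) = 5.378e+07.
L_eq = 10·log₁₀(5.378e+07/9.1) = 67.72 dB.

67.7 dB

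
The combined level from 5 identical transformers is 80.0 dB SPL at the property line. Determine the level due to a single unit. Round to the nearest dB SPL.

5 equal contributions raise the level by 10·log₁₀ 5 = 6.990 dB, so each unit alone gives 80.0 − 6.990.

73 dB SPL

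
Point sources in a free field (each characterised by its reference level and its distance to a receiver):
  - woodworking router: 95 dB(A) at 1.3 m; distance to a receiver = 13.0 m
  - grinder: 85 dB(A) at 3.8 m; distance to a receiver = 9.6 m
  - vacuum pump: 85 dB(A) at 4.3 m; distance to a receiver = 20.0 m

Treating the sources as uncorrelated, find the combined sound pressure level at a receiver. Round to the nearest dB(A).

Propagate each source to the receiver with L = L_ref − 20·log₁₀(r/r_ref), then add intensities.
woodworking router: 95 − 20·log₁₀(13.0/1.3) = 95 − 20.00 = 75.00 dB(A).
grinder: 85 − 20·log₁₀(9.6/3.8) = 85 − 8.05 = 76.95 dB(A).
vacuum pump: 85 − 20·log₁₀(20.0/4.3) = 85 − 13.35 = 71.65 dB(A).
Σ 10^(L/10) = 9.579e+07 → L_total = 10·log₁₀(9.579e+07) = 79.81 dB(A).

80 dB(A)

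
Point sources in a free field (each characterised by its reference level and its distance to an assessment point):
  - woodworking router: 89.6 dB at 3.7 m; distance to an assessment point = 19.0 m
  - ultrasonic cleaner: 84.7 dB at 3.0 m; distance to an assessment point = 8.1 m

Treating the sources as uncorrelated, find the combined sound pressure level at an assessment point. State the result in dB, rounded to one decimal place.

78.8 dB

Propagate each source to the receiver with L = L_ref − 20·log₁₀(r/r_ref), then add intensities.
woodworking router: 89.6 − 20·log₁₀(19.0/3.7) = 89.6 − 14.21 = 75.39 dB.
ultrasonic cleaner: 84.7 − 20·log₁₀(8.1/3.0) = 84.7 − 8.63 = 76.07 dB.
Σ 10^(L/10) = 7.507e+07 → L_total = 10·log₁₀(7.507e+07) = 78.75 dB.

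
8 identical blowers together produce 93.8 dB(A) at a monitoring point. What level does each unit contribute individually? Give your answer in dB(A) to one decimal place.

84.8 dB(A)

8 equal contributions raise the level by 10·log₁₀ 8 = 9.031 dB, so each unit alone gives 93.8 − 9.031.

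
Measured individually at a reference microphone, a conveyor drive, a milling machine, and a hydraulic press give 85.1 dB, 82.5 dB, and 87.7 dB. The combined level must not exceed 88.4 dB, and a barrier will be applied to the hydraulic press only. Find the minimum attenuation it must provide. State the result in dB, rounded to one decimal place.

The untreated sources together contribute 10^(85.1/10) + 10^(82.5/10) = 5.014e+08, i.e. 87.00 dB.
To meet 88.4 dB overall, the treated hydraulic press may contribute at most 10^(88.4/10) − 5.014e+08 = 1.904e+08, i.e. 82.80 dB.
Required insertion loss = 87.7 − 82.80 = 4.90 dB.

4.9 dB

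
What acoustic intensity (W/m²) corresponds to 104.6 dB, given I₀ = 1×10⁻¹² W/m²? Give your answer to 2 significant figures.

0.029 W/m²

I/I₀ = 10^(104.6/10) = 2.884e+10, so I = 2.884e+10 × 10⁻¹² W/m².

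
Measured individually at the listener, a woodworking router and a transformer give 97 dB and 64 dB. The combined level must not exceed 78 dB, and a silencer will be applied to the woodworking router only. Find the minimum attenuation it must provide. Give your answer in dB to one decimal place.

Everything except the woodworking router sums to 10^(64/10) = 2.512e+06 in linear terms, 64.00 dB.
The limit corresponds to 10^(78/10) = 6.310e+07; subtracting the fixed part leaves 6.058e+07 for the woodworking router, i.e. 77.82 dB.
Required insertion loss = 97 − 77.82 = 19.18 dB.

19.2 dB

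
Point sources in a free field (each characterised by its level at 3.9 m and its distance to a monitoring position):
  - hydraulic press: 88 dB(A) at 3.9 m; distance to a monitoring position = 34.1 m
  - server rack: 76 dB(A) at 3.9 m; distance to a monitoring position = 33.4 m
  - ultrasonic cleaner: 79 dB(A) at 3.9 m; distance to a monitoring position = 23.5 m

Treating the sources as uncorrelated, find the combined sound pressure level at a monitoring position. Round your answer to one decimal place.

First find each source's level at the receiver (point-source: −20·log₁₀(r/r_ref)), then combine on an intensity basis.
hydraulic press: 88 − 20·log₁₀(34.1/3.9) = 88 − 18.83 = 69.17 dB(A).
server rack: 76 − 20·log₁₀(33.4/3.9) = 76 − 18.65 = 57.35 dB(A).
ultrasonic cleaner: 79 − 20·log₁₀(23.5/3.9) = 79 − 15.60 = 63.40 dB(A).
Σ 10^(L/10) = 1.098e+07 → L_total = 10·log₁₀(1.098e+07) = 70.41 dB(A).

70.4 dB(A)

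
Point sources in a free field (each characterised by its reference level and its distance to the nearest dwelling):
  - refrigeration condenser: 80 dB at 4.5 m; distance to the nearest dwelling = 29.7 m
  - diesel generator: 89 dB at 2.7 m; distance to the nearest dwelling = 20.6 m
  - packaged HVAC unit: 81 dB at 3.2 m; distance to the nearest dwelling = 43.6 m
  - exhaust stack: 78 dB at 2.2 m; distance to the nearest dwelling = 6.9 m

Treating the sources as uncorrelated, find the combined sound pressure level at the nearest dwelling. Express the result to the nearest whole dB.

74 dB

Propagate each source to the receiver with L = L_ref − 20·log₁₀(r/r_ref), then add intensities.
refrigeration condenser: 80 − 20·log₁₀(29.7/4.5) = 80 − 16.39 = 63.61 dB.
diesel generator: 89 − 20·log₁₀(20.6/2.7) = 89 − 17.65 = 71.35 dB.
packaged HVAC unit: 81 − 20·log₁₀(43.6/3.2) = 81 − 22.69 = 58.31 dB.
exhaust stack: 78 − 20·log₁₀(6.9/2.2) = 78 − 9.93 = 68.07 dB.
Σ 10^(L/10) = 2.303e+07 → L_total = 10·log₁₀(2.303e+07) = 73.62 dB.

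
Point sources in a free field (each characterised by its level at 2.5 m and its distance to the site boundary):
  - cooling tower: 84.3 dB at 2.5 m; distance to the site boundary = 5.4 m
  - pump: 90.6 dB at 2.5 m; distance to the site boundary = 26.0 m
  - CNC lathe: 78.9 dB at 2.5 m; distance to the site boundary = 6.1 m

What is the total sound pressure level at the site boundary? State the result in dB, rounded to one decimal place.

First find each source's level at the receiver (point-source: −20·log₁₀(r/r_ref)), then combine on an intensity basis.
cooling tower: 84.3 − 20·log₁₀(5.4/2.5) = 84.3 − 6.69 = 77.61 dB.
pump: 90.6 − 20·log₁₀(26.0/2.5) = 90.6 − 20.34 = 70.26 dB.
CNC lathe: 78.9 − 20·log₁₀(6.1/2.5) = 78.9 − 7.75 = 71.15 dB.
Σ 10^(L/10) = 8.134e+07 → L_total = 10·log₁₀(8.134e+07) = 79.10 dB.

79.1 dB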